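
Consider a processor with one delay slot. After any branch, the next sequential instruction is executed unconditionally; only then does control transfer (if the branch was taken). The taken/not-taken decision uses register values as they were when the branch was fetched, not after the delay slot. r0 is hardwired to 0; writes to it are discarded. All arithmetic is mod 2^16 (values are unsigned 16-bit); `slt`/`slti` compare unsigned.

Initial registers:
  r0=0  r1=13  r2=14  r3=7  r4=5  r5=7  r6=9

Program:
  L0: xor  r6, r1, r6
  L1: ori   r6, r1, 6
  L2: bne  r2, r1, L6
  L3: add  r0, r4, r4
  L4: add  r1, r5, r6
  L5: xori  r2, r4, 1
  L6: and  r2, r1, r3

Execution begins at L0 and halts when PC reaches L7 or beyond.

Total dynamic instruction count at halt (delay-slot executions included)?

  step pc=0: xor  r6, r1, r6  regs=(0,13,14,7,5,7,4)
  step pc=1: ori   r6, r1, 6  regs=(0,13,14,7,5,7,15)
  step pc=2: bne  r2, r1, L6  cond=T  regs=(0,13,14,7,5,7,15)
  step pc=3: add  r0, r4, r4  regs=(0,13,14,7,5,7,15)
  step pc=6: and  r2, r1, r3  regs=(0,13,5,7,5,7,15)

5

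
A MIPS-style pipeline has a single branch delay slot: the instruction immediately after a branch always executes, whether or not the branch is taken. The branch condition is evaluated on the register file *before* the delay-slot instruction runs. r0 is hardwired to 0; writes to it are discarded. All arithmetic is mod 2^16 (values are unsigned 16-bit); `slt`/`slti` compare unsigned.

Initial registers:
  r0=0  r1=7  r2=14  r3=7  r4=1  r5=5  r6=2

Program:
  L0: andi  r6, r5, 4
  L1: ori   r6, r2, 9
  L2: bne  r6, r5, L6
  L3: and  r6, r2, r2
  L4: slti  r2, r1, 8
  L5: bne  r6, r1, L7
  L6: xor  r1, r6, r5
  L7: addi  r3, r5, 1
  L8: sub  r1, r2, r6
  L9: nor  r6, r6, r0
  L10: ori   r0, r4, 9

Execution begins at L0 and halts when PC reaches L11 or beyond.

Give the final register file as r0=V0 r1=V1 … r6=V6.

r0=0 r1=0 r2=14 r3=6 r4=1 r5=5 r6=65521

  step pc=0: andi  r6, r5, 4  regs=(0,7,14,7,1,5,4)
  step pc=1: ori   r6, r2, 9  regs=(0,7,14,7,1,5,15)
  step pc=2: bne  r6, r5, L6  cond=T  regs=(0,7,14,7,1,5,15)
  step pc=3: and  r6, r2, r2  regs=(0,7,14,7,1,5,14)
  step pc=6: xor  r1, r6, r5  regs=(0,11,14,7,1,5,14)
  step pc=7: addi  r3, r5, 1  regs=(0,11,14,6,1,5,14)
  step pc=8: sub  r1, r2, r6  regs=(0,0,14,6,1,5,14)
  step pc=9: nor  r6, r6, r0  regs=(0,0,14,6,1,5,65521)
  step pc=10: ori   r0, r4, 9  regs=(0,0,14,6,1,5,65521)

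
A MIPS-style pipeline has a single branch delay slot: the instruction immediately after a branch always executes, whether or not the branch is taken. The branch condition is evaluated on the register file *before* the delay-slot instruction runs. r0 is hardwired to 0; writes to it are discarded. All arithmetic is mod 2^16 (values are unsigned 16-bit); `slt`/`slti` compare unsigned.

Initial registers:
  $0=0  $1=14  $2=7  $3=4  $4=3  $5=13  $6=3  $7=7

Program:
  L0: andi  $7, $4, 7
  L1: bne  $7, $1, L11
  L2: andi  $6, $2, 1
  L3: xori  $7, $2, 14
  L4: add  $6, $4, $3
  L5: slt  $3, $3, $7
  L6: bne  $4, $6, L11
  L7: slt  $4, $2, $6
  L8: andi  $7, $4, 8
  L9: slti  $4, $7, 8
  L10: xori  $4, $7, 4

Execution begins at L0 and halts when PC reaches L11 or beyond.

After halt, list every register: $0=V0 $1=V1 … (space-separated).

#0 andi  $7, $4, 7 ; 0/14/7/4/3/13/3/3
#1 bne  $7, $1, L11 ; 0/14/7/4/3/13/3/3 ; →target
#2 andi  $6, $2, 1 ; 0/14/7/4/3/13/1/3

$0=0 $1=14 $2=7 $3=4 $4=3 $5=13 $6=1 $7=3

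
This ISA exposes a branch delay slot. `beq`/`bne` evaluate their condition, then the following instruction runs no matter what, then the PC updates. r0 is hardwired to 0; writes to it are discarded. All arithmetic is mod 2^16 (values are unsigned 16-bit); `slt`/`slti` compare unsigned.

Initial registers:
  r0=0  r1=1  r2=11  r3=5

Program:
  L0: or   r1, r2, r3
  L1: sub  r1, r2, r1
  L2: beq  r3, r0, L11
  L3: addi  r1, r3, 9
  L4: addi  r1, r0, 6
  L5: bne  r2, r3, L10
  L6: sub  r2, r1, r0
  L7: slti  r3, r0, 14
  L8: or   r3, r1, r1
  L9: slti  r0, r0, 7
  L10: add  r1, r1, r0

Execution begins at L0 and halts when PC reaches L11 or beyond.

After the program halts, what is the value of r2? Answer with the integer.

#0 or   r1, r2, r3 ; 0/15/11/5
#1 sub  r1, r2, r1 ; 0/65532/11/5
#2 beq  r3, r0, L11 ; 0/65532/11/5 ; →fallthru
#3 addi  r1, r3, 9 ; 0/14/11/5
#4 addi  r1, r0, 6 ; 0/6/11/5
#5 bne  r2, r3, L10 ; 0/6/11/5 ; →target
#6 sub  r2, r1, r0 ; 0/6/6/5
#10 add  r1, r1, r0 ; 0/6/6/5

6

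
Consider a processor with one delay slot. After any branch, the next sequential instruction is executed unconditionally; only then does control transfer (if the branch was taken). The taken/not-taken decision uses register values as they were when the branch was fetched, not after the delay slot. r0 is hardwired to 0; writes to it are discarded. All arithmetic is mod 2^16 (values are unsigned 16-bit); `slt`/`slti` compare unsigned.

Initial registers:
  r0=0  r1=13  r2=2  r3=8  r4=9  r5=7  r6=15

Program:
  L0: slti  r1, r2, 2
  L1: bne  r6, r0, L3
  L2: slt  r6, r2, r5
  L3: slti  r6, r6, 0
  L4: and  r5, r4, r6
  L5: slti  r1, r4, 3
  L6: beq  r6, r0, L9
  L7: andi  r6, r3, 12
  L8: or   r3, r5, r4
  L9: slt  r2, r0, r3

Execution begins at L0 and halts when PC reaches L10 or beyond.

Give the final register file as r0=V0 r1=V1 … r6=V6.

[0] slti  r1, r2, 2  →  {r0:0, r1:0, r2:2, r3:8, r4:9, r5:7, r6:15}
[1] bne  r6, r0, L3  →  {r0:0, r1:0, r2:2, r3:8, r4:9, r5:7, r6:15}  ⟨branch taken⟩
[2] slt  r6, r2, r5  →  {r0:0, r1:0, r2:2, r3:8, r4:9, r5:7, r6:1}
[3] slti  r6, r6, 0  →  {r0:0, r1:0, r2:2, r3:8, r4:9, r5:7, r6:0}
[4] and  r5, r4, r6  →  {r0:0, r1:0, r2:2, r3:8, r4:9, r5:0, r6:0}
[5] slti  r1, r4, 3  →  {r0:0, r1:0, r2:2, r3:8, r4:9, r5:0, r6:0}
[6] beq  r6, r0, L9  →  {r0:0, r1:0, r2:2, r3:8, r4:9, r5:0, r6:0}  ⟨branch taken⟩
[7] andi  r6, r3, 12  →  {r0:0, r1:0, r2:2, r3:8, r4:9, r5:0, r6:8}
[9] slt  r2, r0, r3  →  {r0:0, r1:0, r2:1, r3:8, r4:9, r5:0, r6:8}

r0=0 r1=0 r2=1 r3=8 r4=9 r5=0 r6=8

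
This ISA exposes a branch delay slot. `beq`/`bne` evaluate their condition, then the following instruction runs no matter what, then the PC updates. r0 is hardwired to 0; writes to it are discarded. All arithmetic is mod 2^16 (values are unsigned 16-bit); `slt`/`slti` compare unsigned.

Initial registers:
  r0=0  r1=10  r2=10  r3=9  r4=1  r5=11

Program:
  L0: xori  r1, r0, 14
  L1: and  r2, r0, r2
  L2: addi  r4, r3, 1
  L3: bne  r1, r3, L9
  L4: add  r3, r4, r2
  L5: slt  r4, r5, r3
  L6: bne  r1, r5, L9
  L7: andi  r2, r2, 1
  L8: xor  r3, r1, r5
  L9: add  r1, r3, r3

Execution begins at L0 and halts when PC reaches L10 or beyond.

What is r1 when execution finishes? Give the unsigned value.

[0] xori  r1, r0, 14  →  {r0:0, r1:14, r2:10, r3:9, r4:1, r5:11}
[1] and  r2, r0, r2  →  {r0:0, r1:14, r2:0, r3:9, r4:1, r5:11}
[2] addi  r4, r3, 1  →  {r0:0, r1:14, r2:0, r3:9, r4:10, r5:11}
[3] bne  r1, r3, L9  →  {r0:0, r1:14, r2:0, r3:9, r4:10, r5:11}  ⟨branch taken⟩
[4] add  r3, r4, r2  →  {r0:0, r1:14, r2:0, r3:10, r4:10, r5:11}
[9] add  r1, r3, r3  →  {r0:0, r1:20, r2:0, r3:10, r4:10, r5:11}

20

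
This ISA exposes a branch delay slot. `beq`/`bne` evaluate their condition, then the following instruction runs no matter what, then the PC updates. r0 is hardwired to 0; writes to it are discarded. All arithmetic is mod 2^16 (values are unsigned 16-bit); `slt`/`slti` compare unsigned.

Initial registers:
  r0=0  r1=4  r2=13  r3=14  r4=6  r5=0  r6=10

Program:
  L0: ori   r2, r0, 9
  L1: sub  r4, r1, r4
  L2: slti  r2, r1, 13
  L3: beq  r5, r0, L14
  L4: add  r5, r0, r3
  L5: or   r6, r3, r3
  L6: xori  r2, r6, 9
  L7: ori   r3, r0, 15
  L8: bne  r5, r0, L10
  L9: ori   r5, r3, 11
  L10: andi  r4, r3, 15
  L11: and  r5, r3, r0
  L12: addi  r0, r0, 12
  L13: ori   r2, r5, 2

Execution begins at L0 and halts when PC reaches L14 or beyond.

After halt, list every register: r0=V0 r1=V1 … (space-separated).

[0] ori   r2, r0, 9  →  {r0:0, r1:4, r2:9, r3:14, r4:6, r5:0, r6:10}
[1] sub  r4, r1, r4  →  {r0:0, r1:4, r2:9, r3:14, r4:65534, r5:0, r6:10}
[2] slti  r2, r1, 13  →  {r0:0, r1:4, r2:1, r3:14, r4:65534, r5:0, r6:10}
[3] beq  r5, r0, L14  →  {r0:0, r1:4, r2:1, r3:14, r4:65534, r5:0, r6:10}  ⟨branch taken⟩
[4] add  r5, r0, r3  →  {r0:0, r1:4, r2:1, r3:14, r4:65534, r5:14, r6:10}

r0=0 r1=4 r2=1 r3=14 r4=65534 r5=14 r6=10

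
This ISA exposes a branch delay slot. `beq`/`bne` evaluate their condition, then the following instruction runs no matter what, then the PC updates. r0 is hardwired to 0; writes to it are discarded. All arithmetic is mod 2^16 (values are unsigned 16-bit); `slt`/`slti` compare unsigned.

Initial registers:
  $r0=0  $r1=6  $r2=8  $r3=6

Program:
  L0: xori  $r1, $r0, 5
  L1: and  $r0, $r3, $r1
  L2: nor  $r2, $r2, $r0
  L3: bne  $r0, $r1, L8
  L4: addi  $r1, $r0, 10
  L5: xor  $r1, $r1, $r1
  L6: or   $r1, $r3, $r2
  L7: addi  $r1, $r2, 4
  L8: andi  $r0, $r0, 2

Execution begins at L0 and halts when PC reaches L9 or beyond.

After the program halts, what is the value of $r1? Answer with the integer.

10

  step pc=0: xori  $r1, $r0, 5  regs=(0,5,8,6)
  step pc=1: and  $r0, $r3, $r1  regs=(0,5,8,6)
  step pc=2: nor  $r2, $r2, $r0  regs=(0,5,65527,6)
  step pc=3: bne  $r0, $r1, L8  cond=T  regs=(0,5,65527,6)
  step pc=4: addi  $r1, $r0, 10  regs=(0,10,65527,6)
  step pc=8: andi  $r0, $r0, 2  regs=(0,10,65527,6)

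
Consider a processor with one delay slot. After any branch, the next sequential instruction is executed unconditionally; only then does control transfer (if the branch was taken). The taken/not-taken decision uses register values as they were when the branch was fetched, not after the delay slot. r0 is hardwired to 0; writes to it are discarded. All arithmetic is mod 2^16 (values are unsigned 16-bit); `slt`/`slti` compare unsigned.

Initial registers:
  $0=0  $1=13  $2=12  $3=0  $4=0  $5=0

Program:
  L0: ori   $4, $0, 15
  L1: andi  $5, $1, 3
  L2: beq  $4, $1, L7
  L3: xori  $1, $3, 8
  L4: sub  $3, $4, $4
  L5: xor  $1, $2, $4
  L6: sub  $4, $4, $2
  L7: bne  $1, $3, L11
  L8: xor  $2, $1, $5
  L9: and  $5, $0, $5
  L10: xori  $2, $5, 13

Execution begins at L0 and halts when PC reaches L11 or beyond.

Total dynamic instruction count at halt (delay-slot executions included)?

#0 ori   $4, $0, 15 ; 0/13/12/0/15/0
#1 andi  $5, $1, 3 ; 0/13/12/0/15/1
#2 beq  $4, $1, L7 ; 0/13/12/0/15/1 ; →fallthru
#3 xori  $1, $3, 8 ; 0/8/12/0/15/1
#4 sub  $3, $4, $4 ; 0/8/12/0/15/1
#5 xor  $1, $2, $4 ; 0/3/12/0/15/1
#6 sub  $4, $4, $2 ; 0/3/12/0/3/1
#7 bne  $1, $3, L11 ; 0/3/12/0/3/1 ; →target
#8 xor  $2, $1, $5 ; 0/3/2/0/3/1

9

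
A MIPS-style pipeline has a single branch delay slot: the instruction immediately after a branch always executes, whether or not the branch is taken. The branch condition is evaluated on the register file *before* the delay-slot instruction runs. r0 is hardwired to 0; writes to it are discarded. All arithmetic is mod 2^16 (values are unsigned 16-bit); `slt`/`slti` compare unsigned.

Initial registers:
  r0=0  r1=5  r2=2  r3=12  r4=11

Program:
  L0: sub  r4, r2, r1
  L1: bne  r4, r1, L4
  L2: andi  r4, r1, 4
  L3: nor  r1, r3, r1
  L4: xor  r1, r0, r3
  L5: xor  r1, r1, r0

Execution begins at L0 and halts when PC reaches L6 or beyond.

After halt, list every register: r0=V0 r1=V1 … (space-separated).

#0 sub  r4, r2, r1 ; 0/5/2/12/65533
#1 bne  r4, r1, L4 ; 0/5/2/12/65533 ; →target
#2 andi  r4, r1, 4 ; 0/5/2/12/4
#4 xor  r1, r0, r3 ; 0/12/2/12/4
#5 xor  r1, r1, r0 ; 0/12/2/12/4

r0=0 r1=12 r2=2 r3=12 r4=4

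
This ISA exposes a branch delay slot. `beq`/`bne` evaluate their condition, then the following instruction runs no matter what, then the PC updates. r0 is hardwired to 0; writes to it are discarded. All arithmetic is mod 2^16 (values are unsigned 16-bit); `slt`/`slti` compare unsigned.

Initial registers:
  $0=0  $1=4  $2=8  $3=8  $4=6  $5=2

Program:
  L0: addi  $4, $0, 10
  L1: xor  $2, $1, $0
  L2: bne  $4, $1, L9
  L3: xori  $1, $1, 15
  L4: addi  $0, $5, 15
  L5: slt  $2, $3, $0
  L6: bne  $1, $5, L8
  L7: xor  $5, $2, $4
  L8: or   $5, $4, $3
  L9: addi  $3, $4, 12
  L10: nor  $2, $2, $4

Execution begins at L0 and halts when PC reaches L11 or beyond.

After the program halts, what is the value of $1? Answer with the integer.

#0 addi  $4, $0, 10 ; 0/4/8/8/10/2
#1 xor  $2, $1, $0 ; 0/4/4/8/10/2
#2 bne  $4, $1, L9 ; 0/4/4/8/10/2 ; →target
#3 xori  $1, $1, 15 ; 0/11/4/8/10/2
#9 addi  $3, $4, 12 ; 0/11/4/22/10/2
#10 nor  $2, $2, $4 ; 0/11/65521/22/10/2

11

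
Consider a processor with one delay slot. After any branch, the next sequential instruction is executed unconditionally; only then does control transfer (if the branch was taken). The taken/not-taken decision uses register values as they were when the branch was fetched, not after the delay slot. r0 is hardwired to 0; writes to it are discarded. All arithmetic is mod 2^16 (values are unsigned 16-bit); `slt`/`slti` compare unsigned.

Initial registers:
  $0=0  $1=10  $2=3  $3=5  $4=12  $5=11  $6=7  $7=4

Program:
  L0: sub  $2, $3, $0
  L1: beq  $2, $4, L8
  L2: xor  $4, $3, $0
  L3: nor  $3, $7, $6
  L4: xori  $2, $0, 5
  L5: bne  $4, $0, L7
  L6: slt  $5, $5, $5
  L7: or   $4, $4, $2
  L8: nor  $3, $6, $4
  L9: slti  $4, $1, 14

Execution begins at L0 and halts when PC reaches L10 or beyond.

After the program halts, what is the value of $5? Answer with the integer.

0

  step pc=0: sub  $2, $3, $0  regs=(0,10,5,5,12,11,7,4)
  step pc=1: beq  $2, $4, L8  cond=F  regs=(0,10,5,5,12,11,7,4)
  step pc=2: xor  $4, $3, $0  regs=(0,10,5,5,5,11,7,4)
  step pc=3: nor  $3, $7, $6  regs=(0,10,5,65528,5,11,7,4)
  step pc=4: xori  $2, $0, 5  regs=(0,10,5,65528,5,11,7,4)
  step pc=5: bne  $4, $0, L7  cond=T  regs=(0,10,5,65528,5,11,7,4)
  step pc=6: slt  $5, $5, $5  regs=(0,10,5,65528,5,0,7,4)
  step pc=7: or   $4, $4, $2  regs=(0,10,5,65528,5,0,7,4)
  step pc=8: nor  $3, $6, $4  regs=(0,10,5,65528,5,0,7,4)
  step pc=9: slti  $4, $1, 14  regs=(0,10,5,65528,1,0,7,4)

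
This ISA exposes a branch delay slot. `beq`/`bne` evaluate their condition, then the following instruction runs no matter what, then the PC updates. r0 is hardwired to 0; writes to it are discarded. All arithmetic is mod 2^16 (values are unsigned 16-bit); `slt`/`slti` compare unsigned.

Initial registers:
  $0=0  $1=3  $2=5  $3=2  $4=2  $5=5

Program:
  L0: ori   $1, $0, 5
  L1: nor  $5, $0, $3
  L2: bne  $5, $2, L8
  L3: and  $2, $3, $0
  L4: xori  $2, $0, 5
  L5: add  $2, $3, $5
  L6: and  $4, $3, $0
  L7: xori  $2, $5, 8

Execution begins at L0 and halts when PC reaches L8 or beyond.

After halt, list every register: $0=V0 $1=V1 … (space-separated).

  step pc=0: ori   $1, $0, 5  regs=(0,5,5,2,2,5)
  step pc=1: nor  $5, $0, $3  regs=(0,5,5,2,2,65533)
  step pc=2: bne  $5, $2, L8  cond=T  regs=(0,5,5,2,2,65533)
  step pc=3: and  $2, $3, $0  regs=(0,5,0,2,2,65533)

$0=0 $1=5 $2=0 $3=2 $4=2 $5=65533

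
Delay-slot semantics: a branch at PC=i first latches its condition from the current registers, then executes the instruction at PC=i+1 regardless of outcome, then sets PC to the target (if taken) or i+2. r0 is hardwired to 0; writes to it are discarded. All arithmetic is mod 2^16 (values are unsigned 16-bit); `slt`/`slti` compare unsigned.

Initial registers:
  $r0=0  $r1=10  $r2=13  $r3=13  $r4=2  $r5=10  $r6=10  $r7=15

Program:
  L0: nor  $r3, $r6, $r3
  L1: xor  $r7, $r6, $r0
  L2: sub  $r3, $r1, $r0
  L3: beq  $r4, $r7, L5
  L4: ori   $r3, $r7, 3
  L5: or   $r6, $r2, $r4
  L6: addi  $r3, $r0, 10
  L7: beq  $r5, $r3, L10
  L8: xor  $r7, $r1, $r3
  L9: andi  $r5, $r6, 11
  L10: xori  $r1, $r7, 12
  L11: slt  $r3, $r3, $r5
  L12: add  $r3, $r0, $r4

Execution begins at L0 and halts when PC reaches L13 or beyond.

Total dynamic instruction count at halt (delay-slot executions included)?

PC=0  nor  $r3, $r6, $r3     | $r0=0 $r1=10 $r2=13 $r3=65520 $r4=2 $r5=10 $r6=10 $r7=15
PC=1  xor  $r7, $r6, $r0     | $r0=0 $r1=10 $r2=13 $r3=65520 $r4=2 $r5=10 $r6=10 $r7=10
PC=2  sub  $r3, $r1, $r0     | $r0=0 $r1=10 $r2=13 $r3=10 $r4=2 $r5=10 $r6=10 $r7=10
PC=3  beq  $r4, $r7, L5      | $r0=0 $r1=10 $r2=13 $r3=10 $r4=2 $r5=10 $r6=10 $r7=10  [not taken]
PC=4  ori   $r3, $r7, 3      | $r0=0 $r1=10 $r2=13 $r3=11 $r4=2 $r5=10 $r6=10 $r7=10
PC=5  or   $r6, $r2, $r4     | $r0=0 $r1=10 $r2=13 $r3=11 $r4=2 $r5=10 $r6=15 $r7=10
PC=6  addi  $r3, $r0, 10     | $r0=0 $r1=10 $r2=13 $r3=10 $r4=2 $r5=10 $r6=15 $r7=10
PC=7  beq  $r5, $r3, L10     | $r0=0 $r1=10 $r2=13 $r3=10 $r4=2 $r5=10 $r6=15 $r7=10  [TAKEN]
PC=8  xor  $r7, $r1, $r3     | $r0=0 $r1=10 $r2=13 $r3=10 $r4=2 $r5=10 $r6=15 $r7=0
PC=10 xori  $r1, $r7, 12     | $r0=0 $r1=12 $r2=13 $r3=10 $r4=2 $r5=10 $r6=15 $r7=0
PC=11 slt  $r3, $r3, $r5     | $r0=0 $r1=12 $r2=13 $r3=0 $r4=2 $r5=10 $r6=15 $r7=0
PC=12 add  $r3, $r0, $r4     | $r0=0 $r1=12 $r2=13 $r3=2 $r4=2 $r5=10 $r6=15 $r7=0

12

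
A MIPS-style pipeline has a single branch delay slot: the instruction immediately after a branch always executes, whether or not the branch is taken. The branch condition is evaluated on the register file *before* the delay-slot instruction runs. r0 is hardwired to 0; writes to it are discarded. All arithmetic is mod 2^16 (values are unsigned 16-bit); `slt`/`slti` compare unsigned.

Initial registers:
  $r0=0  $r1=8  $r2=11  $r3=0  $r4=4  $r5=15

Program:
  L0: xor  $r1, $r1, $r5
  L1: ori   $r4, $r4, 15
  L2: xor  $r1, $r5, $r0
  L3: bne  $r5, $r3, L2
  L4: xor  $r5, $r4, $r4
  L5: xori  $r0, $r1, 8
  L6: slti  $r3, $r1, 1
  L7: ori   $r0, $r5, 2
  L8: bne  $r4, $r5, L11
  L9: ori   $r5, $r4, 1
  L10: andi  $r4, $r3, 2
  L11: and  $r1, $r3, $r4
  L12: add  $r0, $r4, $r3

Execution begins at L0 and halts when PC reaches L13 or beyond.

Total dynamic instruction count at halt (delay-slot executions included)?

[0] xor  $r1, $r1, $r5  →  {$r0:0, $r1:7, $r2:11, $r3:0, $r4:4, $r5:15}
[1] ori   $r4, $r4, 15  →  {$r0:0, $r1:7, $r2:11, $r3:0, $r4:15, $r5:15}
[2] xor  $r1, $r5, $r0  →  {$r0:0, $r1:15, $r2:11, $r3:0, $r4:15, $r5:15}
[3] bne  $r5, $r3, L2  →  {$r0:0, $r1:15, $r2:11, $r3:0, $r4:15, $r5:15}  ⟨branch taken⟩
[4] xor  $r5, $r4, $r4  →  {$r0:0, $r1:15, $r2:11, $r3:0, $r4:15, $r5:0}
[2] xor  $r1, $r5, $r0  →  {$r0:0, $r1:0, $r2:11, $r3:0, $r4:15, $r5:0}
[3] bne  $r5, $r3, L2  →  {$r0:0, $r1:0, $r2:11, $r3:0, $r4:15, $r5:0}  ⟨branch fallthrough⟩
[4] xor  $r5, $r4, $r4  →  {$r0:0, $r1:0, $r2:11, $r3:0, $r4:15, $r5:0}
[5] xori  $r0, $r1, 8  →  {$r0:0, $r1:0, $r2:11, $r3:0, $r4:15, $r5:0}
[6] slti  $r3, $r1, 1  →  {$r0:0, $r1:0, $r2:11, $r3:1, $r4:15, $r5:0}
[7] ori   $r0, $r5, 2  →  {$r0:0, $r1:0, $r2:11, $r3:1, $r4:15, $r5:0}
[8] bne  $r4, $r5, L11  →  {$r0:0, $r1:0, $r2:11, $r3:1, $r4:15, $r5:0}  ⟨branch taken⟩
[9] ori   $r5, $r4, 1  →  {$r0:0, $r1:0, $r2:11, $r3:1, $r4:15, $r5:15}
[11] and  $r1, $r3, $r4  →  {$r0:0, $r1:1, $r2:11, $r3:1, $r4:15, $r5:15}
[12] add  $r0, $r4, $r3  →  {$r0:0, $r1:1, $r2:11, $r3:1, $r4:15, $r5:15}

15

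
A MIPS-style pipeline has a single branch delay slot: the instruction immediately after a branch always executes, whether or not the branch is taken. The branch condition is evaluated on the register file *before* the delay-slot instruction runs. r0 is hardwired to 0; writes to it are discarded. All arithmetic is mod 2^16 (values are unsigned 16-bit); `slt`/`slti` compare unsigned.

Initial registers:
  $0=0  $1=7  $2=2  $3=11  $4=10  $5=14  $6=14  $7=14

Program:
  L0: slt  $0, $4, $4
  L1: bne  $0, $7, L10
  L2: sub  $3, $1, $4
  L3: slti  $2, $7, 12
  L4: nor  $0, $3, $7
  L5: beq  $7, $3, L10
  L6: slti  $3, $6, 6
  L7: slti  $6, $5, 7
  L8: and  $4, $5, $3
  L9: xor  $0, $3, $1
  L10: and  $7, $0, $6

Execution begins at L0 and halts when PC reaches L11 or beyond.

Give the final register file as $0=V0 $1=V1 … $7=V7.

$0=0 $1=7 $2=2 $3=65533 $4=10 $5=14 $6=14 $7=0

  step pc=0: slt  $0, $4, $4  regs=(0,7,2,11,10,14,14,14)
  step pc=1: bne  $0, $7, L10  cond=T  regs=(0,7,2,11,10,14,14,14)
  step pc=2: sub  $3, $1, $4  regs=(0,7,2,65533,10,14,14,14)
  step pc=10: and  $7, $0, $6  regs=(0,7,2,65533,10,14,14,0)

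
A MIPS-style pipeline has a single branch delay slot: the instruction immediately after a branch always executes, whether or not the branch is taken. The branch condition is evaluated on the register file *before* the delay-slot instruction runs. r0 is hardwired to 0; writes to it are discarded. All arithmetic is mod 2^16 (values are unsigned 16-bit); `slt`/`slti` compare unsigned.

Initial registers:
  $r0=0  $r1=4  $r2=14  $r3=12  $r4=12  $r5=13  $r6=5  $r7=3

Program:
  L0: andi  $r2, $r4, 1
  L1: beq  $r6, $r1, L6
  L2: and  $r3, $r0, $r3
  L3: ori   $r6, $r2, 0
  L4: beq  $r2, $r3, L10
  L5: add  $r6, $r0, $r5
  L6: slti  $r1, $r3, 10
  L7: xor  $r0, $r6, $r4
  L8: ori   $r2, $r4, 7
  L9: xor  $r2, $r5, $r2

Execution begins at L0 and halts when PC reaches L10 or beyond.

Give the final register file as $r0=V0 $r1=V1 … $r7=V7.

PC=0  andi  $r2, $r4, 1      | $r0=0 $r1=4 $r2=0 $r3=12 $r4=12 $r5=13 $r6=5 $r7=3
PC=1  beq  $r6, $r1, L6      | $r0=0 $r1=4 $r2=0 $r3=12 $r4=12 $r5=13 $r6=5 $r7=3  [not taken]
PC=2  and  $r3, $r0, $r3     | $r0=0 $r1=4 $r2=0 $r3=0 $r4=12 $r5=13 $r6=5 $r7=3
PC=3  ori   $r6, $r2, 0      | $r0=0 $r1=4 $r2=0 $r3=0 $r4=12 $r5=13 $r6=0 $r7=3
PC=4  beq  $r2, $r3, L10     | $r0=0 $r1=4 $r2=0 $r3=0 $r4=12 $r5=13 $r6=0 $r7=3  [TAKEN]
PC=5  add  $r6, $r0, $r5     | $r0=0 $r1=4 $r2=0 $r3=0 $r4=12 $r5=13 $r6=13 $r7=3

$r0=0 $r1=4 $r2=0 $r3=0 $r4=12 $r5=13 $r6=13 $r7=3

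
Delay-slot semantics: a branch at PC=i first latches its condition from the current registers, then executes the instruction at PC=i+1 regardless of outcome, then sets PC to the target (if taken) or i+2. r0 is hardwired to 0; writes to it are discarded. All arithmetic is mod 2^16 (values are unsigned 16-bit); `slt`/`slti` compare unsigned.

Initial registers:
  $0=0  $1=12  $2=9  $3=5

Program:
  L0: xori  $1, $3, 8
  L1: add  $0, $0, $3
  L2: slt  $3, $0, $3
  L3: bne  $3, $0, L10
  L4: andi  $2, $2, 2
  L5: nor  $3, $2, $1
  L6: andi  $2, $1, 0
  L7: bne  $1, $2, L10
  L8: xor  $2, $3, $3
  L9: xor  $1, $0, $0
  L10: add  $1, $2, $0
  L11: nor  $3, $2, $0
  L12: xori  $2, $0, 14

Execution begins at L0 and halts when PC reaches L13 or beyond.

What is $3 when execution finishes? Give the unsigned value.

PC=0  xori  $1, $3, 8        | $0=0 $1=13 $2=9 $3=5
PC=1  add  $0, $0, $3        | $0=0 $1=13 $2=9 $3=5
PC=2  slt  $3, $0, $3        | $0=0 $1=13 $2=9 $3=1
PC=3  bne  $3, $0, L10       | $0=0 $1=13 $2=9 $3=1  [TAKEN]
PC=4  andi  $2, $2, 2        | $0=0 $1=13 $2=0 $3=1
PC=10 add  $1, $2, $0        | $0=0 $1=0 $2=0 $3=1
PC=11 nor  $3, $2, $0        | $0=0 $1=0 $2=0 $3=65535
PC=12 xori  $2, $0, 14       | $0=0 $1=0 $2=14 $3=65535

65535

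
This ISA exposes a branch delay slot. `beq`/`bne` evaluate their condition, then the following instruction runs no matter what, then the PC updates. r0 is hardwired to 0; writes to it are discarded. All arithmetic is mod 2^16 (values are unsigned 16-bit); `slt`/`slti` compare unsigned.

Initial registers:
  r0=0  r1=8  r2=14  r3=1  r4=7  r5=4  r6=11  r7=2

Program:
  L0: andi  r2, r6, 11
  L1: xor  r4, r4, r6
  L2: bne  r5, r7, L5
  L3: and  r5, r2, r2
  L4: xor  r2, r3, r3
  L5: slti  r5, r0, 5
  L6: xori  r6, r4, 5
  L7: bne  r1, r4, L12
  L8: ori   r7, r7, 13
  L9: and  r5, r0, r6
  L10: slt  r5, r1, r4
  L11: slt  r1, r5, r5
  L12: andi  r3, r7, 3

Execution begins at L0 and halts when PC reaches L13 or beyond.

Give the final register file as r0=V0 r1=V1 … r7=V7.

[0] andi  r2, r6, 11  →  {r0:0, r1:8, r2:11, r3:1, r4:7, r5:4, r6:11, r7:2}
[1] xor  r4, r4, r6  →  {r0:0, r1:8, r2:11, r3:1, r4:12, r5:4, r6:11, r7:2}
[2] bne  r5, r7, L5  →  {r0:0, r1:8, r2:11, r3:1, r4:12, r5:4, r6:11, r7:2}  ⟨branch taken⟩
[3] and  r5, r2, r2  →  {r0:0, r1:8, r2:11, r3:1, r4:12, r5:11, r6:11, r7:2}
[5] slti  r5, r0, 5  →  {r0:0, r1:8, r2:11, r3:1, r4:12, r5:1, r6:11, r7:2}
[6] xori  r6, r4, 5  →  {r0:0, r1:8, r2:11, r3:1, r4:12, r5:1, r6:9, r7:2}
[7] bne  r1, r4, L12  →  {r0:0, r1:8, r2:11, r3:1, r4:12, r5:1, r6:9, r7:2}  ⟨branch taken⟩
[8] ori   r7, r7, 13  →  {r0:0, r1:8, r2:11, r3:1, r4:12, r5:1, r6:9, r7:15}
[12] andi  r3, r7, 3  →  {r0:0, r1:8, r2:11, r3:3, r4:12, r5:1, r6:9, r7:15}

r0=0 r1=8 r2=11 r3=3 r4=12 r5=1 r6=9 r7=15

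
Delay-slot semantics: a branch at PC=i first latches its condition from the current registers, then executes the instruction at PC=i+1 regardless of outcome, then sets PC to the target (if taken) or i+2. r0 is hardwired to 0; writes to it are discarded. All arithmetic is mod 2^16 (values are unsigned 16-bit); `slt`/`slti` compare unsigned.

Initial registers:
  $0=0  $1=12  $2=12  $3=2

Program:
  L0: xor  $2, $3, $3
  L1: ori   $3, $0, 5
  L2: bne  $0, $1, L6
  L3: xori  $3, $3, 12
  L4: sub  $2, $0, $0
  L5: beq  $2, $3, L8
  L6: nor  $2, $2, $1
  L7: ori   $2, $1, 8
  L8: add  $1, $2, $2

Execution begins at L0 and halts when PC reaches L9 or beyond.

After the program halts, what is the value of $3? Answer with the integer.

  step pc=0: xor  $2, $3, $3  regs=(0,12,0,2)
  step pc=1: ori   $3, $0, 5  regs=(0,12,0,5)
  step pc=2: bne  $0, $1, L6  cond=T  regs=(0,12,0,5)
  step pc=3: xori  $3, $3, 12  regs=(0,12,0,9)
  step pc=6: nor  $2, $2, $1  regs=(0,12,65523,9)
  step pc=7: ori   $2, $1, 8  regs=(0,12,12,9)
  step pc=8: add  $1, $2, $2  regs=(0,24,12,9)

9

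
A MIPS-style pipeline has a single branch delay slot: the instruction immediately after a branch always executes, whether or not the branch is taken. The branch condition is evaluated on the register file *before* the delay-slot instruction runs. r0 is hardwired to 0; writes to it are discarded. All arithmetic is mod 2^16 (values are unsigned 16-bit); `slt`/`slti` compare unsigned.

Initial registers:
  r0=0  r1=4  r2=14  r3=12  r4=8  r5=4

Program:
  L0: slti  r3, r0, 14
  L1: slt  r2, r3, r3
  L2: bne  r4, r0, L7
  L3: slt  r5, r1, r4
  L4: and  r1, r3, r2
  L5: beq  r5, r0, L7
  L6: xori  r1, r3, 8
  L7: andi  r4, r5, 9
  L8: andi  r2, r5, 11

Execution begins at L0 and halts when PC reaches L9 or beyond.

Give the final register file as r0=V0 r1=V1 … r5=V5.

r0=0 r1=4 r2=1 r3=1 r4=1 r5=1

[0] slti  r3, r0, 14  →  {r0:0, r1:4, r2:14, r3:1, r4:8, r5:4}
[1] slt  r2, r3, r3  →  {r0:0, r1:4, r2:0, r3:1, r4:8, r5:4}
[2] bne  r4, r0, L7  →  {r0:0, r1:4, r2:0, r3:1, r4:8, r5:4}  ⟨branch taken⟩
[3] slt  r5, r1, r4  →  {r0:0, r1:4, r2:0, r3:1, r4:8, r5:1}
[7] andi  r4, r5, 9  →  {r0:0, r1:4, r2:0, r3:1, r4:1, r5:1}
[8] andi  r2, r5, 11  →  {r0:0, r1:4, r2:1, r3:1, r4:1, r5:1}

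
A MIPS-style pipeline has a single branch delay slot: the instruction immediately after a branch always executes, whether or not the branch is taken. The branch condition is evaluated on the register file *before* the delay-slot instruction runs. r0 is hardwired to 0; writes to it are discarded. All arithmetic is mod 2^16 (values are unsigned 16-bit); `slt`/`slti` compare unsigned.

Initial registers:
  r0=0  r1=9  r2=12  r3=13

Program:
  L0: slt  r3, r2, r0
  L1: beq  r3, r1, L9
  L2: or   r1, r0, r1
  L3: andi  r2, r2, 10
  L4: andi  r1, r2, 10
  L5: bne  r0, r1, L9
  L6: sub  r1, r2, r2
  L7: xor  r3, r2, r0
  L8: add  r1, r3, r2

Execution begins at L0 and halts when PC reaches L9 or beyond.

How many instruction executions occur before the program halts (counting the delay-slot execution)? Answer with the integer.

7

[0] slt  r3, r2, r0  →  {r0:0, r1:9, r2:12, r3:0}
[1] beq  r3, r1, L9  →  {r0:0, r1:9, r2:12, r3:0}  ⟨branch fallthrough⟩
[2] or   r1, r0, r1  →  {r0:0, r1:9, r2:12, r3:0}
[3] andi  r2, r2, 10  →  {r0:0, r1:9, r2:8, r3:0}
[4] andi  r1, r2, 10  →  {r0:0, r1:8, r2:8, r3:0}
[5] bne  r0, r1, L9  →  {r0:0, r1:8, r2:8, r3:0}  ⟨branch taken⟩
[6] sub  r1, r2, r2  →  {r0:0, r1:0, r2:8, r3:0}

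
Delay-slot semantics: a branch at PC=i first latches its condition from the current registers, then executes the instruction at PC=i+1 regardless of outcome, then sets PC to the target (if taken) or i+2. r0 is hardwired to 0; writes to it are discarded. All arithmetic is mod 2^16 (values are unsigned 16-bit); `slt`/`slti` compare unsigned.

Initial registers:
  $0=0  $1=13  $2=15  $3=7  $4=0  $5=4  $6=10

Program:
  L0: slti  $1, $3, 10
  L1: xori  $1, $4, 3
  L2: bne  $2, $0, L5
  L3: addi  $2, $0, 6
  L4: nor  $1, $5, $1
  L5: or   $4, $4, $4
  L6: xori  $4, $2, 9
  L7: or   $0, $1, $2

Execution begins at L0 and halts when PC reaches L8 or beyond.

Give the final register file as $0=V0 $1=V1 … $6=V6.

$0=0 $1=3 $2=6 $3=7 $4=15 $5=4 $6=10

PC=0  slti  $1, $3, 10       | $0=0 $1=1 $2=15 $3=7 $4=0 $5=4 $6=10
PC=1  xori  $1, $4, 3        | $0=0 $1=3 $2=15 $3=7 $4=0 $5=4 $6=10
PC=2  bne  $2, $0, L5        | $0=0 $1=3 $2=15 $3=7 $4=0 $5=4 $6=10  [TAKEN]
PC=3  addi  $2, $0, 6        | $0=0 $1=3 $2=6 $3=7 $4=0 $5=4 $6=10
PC=5  or   $4, $4, $4        | $0=0 $1=3 $2=6 $3=7 $4=0 $5=4 $6=10
PC=6  xori  $4, $2, 9        | $0=0 $1=3 $2=6 $3=7 $4=15 $5=4 $6=10
PC=7  or   $0, $1, $2        | $0=0 $1=3 $2=6 $3=7 $4=15 $5=4 $6=10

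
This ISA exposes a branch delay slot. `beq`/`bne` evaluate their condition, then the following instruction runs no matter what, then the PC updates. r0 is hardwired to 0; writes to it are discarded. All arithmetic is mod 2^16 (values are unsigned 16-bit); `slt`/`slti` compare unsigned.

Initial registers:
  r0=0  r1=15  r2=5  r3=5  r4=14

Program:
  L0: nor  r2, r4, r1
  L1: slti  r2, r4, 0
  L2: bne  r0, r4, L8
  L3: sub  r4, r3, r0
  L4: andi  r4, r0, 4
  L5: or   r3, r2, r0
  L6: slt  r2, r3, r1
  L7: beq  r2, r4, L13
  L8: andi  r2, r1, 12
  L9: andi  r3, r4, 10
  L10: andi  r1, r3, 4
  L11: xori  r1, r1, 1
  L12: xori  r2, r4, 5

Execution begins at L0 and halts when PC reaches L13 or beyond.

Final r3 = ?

PC=0  nor  r2, r4, r1        | r0=0 r1=15 r2=65520 r3=5 r4=14
PC=1  slti  r2, r4, 0        | r0=0 r1=15 r2=0 r3=5 r4=14
PC=2  bne  r0, r4, L8        | r0=0 r1=15 r2=0 r3=5 r4=14  [TAKEN]
PC=3  sub  r4, r3, r0        | r0=0 r1=15 r2=0 r3=5 r4=5
PC=8  andi  r2, r1, 12       | r0=0 r1=15 r2=12 r3=5 r4=5
PC=9  andi  r3, r4, 10       | r0=0 r1=15 r2=12 r3=0 r4=5
PC=10 andi  r1, r3, 4        | r0=0 r1=0 r2=12 r3=0 r4=5
PC=11 xori  r1, r1, 1        | r0=0 r1=1 r2=12 r3=0 r4=5
PC=12 xori  r2, r4, 5        | r0=0 r1=1 r2=0 r3=0 r4=5

0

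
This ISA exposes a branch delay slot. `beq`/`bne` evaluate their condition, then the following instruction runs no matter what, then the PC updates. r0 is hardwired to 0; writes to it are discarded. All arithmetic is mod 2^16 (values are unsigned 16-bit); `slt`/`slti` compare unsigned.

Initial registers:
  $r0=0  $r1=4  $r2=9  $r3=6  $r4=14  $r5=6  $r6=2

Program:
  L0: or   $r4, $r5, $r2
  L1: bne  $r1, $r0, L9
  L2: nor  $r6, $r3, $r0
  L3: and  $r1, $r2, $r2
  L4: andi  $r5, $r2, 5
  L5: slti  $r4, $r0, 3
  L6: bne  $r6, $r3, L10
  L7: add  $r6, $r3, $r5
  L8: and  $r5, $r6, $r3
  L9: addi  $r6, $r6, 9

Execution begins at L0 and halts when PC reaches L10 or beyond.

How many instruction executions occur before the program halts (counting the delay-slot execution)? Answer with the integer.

  step pc=0: or   $r4, $r5, $r2  regs=(0,4,9,6,15,6,2)
  step pc=1: bne  $r1, $r0, L9  cond=T  regs=(0,4,9,6,15,6,2)
  step pc=2: nor  $r6, $r3, $r0  regs=(0,4,9,6,15,6,65529)
  step pc=9: addi  $r6, $r6, 9  regs=(0,4,9,6,15,6,2)

4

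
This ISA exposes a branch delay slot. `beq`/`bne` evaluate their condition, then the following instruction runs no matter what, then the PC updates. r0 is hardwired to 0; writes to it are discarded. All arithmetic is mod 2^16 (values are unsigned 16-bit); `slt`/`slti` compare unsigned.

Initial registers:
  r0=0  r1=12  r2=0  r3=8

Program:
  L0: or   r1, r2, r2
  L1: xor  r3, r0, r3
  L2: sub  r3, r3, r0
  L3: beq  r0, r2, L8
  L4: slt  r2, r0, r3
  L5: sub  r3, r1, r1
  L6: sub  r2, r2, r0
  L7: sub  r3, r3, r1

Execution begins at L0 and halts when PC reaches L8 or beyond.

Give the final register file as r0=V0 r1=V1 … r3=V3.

[0] or   r1, r2, r2  →  {r0:0, r1:0, r2:0, r3:8}
[1] xor  r3, r0, r3  →  {r0:0, r1:0, r2:0, r3:8}
[2] sub  r3, r3, r0  →  {r0:0, r1:0, r2:0, r3:8}
[3] beq  r0, r2, L8  →  {r0:0, r1:0, r2:0, r3:8}  ⟨branch taken⟩
[4] slt  r2, r0, r3  →  {r0:0, r1:0, r2:1, r3:8}

r0=0 r1=0 r2=1 r3=8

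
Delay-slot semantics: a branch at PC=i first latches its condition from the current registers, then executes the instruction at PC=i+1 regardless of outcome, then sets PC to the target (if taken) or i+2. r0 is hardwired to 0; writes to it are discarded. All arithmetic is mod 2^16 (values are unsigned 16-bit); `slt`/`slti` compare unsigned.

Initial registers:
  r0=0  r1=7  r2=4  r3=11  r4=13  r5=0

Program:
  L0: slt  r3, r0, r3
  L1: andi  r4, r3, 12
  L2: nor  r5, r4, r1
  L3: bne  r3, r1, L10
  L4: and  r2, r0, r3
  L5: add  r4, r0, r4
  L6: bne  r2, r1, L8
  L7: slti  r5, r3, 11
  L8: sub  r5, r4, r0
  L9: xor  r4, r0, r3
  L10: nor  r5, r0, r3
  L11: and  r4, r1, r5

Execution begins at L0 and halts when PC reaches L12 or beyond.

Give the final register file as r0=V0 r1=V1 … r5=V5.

r0=0 r1=7 r2=0 r3=1 r4=6 r5=65534

#0 slt  r3, r0, r3 ; 0/7/4/1/13/0
#1 andi  r4, r3, 12 ; 0/7/4/1/0/0
#2 nor  r5, r4, r1 ; 0/7/4/1/0/65528
#3 bne  r3, r1, L10 ; 0/7/4/1/0/65528 ; →target
#4 and  r2, r0, r3 ; 0/7/0/1/0/65528
#10 nor  r5, r0, r3 ; 0/7/0/1/0/65534
#11 and  r4, r1, r5 ; 0/7/0/1/6/65534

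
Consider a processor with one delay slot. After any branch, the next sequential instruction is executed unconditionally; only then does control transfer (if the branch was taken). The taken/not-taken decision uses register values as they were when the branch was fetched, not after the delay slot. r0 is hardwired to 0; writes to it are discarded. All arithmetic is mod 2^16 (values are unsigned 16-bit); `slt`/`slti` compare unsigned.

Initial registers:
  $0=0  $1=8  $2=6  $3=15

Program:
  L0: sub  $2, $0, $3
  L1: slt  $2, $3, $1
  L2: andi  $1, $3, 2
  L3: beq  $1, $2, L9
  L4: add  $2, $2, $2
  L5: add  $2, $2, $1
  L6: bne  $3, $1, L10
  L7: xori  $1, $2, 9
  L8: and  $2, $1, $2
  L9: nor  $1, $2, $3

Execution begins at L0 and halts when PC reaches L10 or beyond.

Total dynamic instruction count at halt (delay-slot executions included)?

8

  step pc=0: sub  $2, $0, $3  regs=(0,8,65521,15)
  step pc=1: slt  $2, $3, $1  regs=(0,8,0,15)
  step pc=2: andi  $1, $3, 2  regs=(0,2,0,15)
  step pc=3: beq  $1, $2, L9  cond=F  regs=(0,2,0,15)
  step pc=4: add  $2, $2, $2  regs=(0,2,0,15)
  step pc=5: add  $2, $2, $1  regs=(0,2,2,15)
  step pc=6: bne  $3, $1, L10  cond=T  regs=(0,2,2,15)
  step pc=7: xori  $1, $2, 9  regs=(0,11,2,15)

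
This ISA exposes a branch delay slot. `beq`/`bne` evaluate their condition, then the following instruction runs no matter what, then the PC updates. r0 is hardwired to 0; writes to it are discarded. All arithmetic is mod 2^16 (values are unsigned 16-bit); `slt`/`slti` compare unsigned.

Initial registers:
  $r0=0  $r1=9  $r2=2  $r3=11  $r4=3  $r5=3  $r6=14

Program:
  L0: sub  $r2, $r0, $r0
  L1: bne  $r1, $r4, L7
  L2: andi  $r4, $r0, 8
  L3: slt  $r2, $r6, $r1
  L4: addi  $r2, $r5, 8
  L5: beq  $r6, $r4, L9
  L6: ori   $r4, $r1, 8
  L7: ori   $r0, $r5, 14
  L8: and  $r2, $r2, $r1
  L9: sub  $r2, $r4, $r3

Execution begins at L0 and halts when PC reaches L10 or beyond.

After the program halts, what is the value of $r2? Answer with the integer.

  step pc=0: sub  $r2, $r0, $r0  regs=(0,9,0,11,3,3,14)
  step pc=1: bne  $r1, $r4, L7  cond=T  regs=(0,9,0,11,3,3,14)
  step pc=2: andi  $r4, $r0, 8  regs=(0,9,0,11,0,3,14)
  step pc=7: ori   $r0, $r5, 14  regs=(0,9,0,11,0,3,14)
  step pc=8: and  $r2, $r2, $r1  regs=(0,9,0,11,0,3,14)
  step pc=9: sub  $r2, $r4, $r3  regs=(0,9,65525,11,0,3,14)

65525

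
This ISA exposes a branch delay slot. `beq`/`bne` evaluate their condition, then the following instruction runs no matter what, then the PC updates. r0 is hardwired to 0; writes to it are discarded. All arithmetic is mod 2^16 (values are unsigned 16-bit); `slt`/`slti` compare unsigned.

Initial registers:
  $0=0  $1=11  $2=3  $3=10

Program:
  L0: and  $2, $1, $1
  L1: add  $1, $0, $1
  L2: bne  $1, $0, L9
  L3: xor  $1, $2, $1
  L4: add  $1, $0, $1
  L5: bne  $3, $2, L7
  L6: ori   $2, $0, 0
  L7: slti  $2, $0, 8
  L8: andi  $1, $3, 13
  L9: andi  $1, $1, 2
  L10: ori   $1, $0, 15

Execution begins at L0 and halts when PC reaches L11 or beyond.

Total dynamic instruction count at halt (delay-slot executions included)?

#0 and  $2, $1, $1 ; 0/11/11/10
#1 add  $1, $0, $1 ; 0/11/11/10
#2 bne  $1, $0, L9 ; 0/11/11/10 ; →target
#3 xor  $1, $2, $1 ; 0/0/11/10
#9 andi  $1, $1, 2 ; 0/0/11/10
#10 ori   $1, $0, 15 ; 0/15/11/10

6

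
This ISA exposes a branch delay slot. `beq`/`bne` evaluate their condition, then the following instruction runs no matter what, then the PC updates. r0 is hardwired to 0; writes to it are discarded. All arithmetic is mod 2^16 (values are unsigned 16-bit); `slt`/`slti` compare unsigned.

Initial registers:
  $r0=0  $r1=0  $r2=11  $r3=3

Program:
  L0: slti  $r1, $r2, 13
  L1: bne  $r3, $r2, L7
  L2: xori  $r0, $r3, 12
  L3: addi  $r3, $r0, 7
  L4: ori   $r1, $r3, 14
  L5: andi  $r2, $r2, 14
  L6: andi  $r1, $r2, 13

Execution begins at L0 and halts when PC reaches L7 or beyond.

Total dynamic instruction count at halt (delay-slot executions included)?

PC=0  slti  $r1, $r2, 13     | $r0=0 $r1=1 $r2=11 $r3=3
PC=1  bne  $r3, $r2, L7      | $r0=0 $r1=1 $r2=11 $r3=3  [TAKEN]
PC=2  xori  $r0, $r3, 12     | $r0=0 $r1=1 $r2=11 $r3=3

3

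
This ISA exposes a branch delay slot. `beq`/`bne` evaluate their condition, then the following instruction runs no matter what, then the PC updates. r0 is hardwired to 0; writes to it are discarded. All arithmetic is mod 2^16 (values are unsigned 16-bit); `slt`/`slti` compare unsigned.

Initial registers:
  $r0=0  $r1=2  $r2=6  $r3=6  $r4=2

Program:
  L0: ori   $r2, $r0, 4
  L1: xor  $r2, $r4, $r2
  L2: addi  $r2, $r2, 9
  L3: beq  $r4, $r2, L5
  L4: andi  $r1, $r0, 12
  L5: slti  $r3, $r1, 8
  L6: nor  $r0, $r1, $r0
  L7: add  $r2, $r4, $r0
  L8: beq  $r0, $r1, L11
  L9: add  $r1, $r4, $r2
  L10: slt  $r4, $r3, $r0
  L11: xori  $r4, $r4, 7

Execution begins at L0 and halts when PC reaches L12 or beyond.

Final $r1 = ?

#0 ori   $r2, $r0, 4 ; 0/2/4/6/2
#1 xor  $r2, $r4, $r2 ; 0/2/6/6/2
#2 addi  $r2, $r2, 9 ; 0/2/15/6/2
#3 beq  $r4, $r2, L5 ; 0/2/15/6/2 ; →fallthru
#4 andi  $r1, $r0, 12 ; 0/0/15/6/2
#5 slti  $r3, $r1, 8 ; 0/0/15/1/2
#6 nor  $r0, $r1, $r0 ; 0/0/15/1/2
#7 add  $r2, $r4, $r0 ; 0/0/2/1/2
#8 beq  $r0, $r1, L11 ; 0/0/2/1/2 ; →target
#9 add  $r1, $r4, $r2 ; 0/4/2/1/2
#11 xori  $r4, $r4, 7 ; 0/4/2/1/5

4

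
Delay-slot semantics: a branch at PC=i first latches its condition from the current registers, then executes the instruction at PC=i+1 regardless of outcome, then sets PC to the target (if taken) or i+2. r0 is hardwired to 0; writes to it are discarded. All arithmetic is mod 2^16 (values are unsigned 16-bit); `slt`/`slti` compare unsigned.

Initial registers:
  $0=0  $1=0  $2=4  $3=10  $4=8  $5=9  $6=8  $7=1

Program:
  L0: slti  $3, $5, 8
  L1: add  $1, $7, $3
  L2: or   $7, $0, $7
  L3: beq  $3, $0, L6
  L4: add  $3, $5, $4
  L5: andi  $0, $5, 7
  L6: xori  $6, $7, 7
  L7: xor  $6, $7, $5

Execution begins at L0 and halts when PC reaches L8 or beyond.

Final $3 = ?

#0 slti  $3, $5, 8 ; 0/0/4/0/8/9/8/1
#1 add  $1, $7, $3 ; 0/1/4/0/8/9/8/1
#2 or   $7, $0, $7 ; 0/1/4/0/8/9/8/1
#3 beq  $3, $0, L6 ; 0/1/4/0/8/9/8/1 ; →target
#4 add  $3, $5, $4 ; 0/1/4/17/8/9/8/1
#6 xori  $6, $7, 7 ; 0/1/4/17/8/9/6/1
#7 xor  $6, $7, $5 ; 0/1/4/17/8/9/8/1

17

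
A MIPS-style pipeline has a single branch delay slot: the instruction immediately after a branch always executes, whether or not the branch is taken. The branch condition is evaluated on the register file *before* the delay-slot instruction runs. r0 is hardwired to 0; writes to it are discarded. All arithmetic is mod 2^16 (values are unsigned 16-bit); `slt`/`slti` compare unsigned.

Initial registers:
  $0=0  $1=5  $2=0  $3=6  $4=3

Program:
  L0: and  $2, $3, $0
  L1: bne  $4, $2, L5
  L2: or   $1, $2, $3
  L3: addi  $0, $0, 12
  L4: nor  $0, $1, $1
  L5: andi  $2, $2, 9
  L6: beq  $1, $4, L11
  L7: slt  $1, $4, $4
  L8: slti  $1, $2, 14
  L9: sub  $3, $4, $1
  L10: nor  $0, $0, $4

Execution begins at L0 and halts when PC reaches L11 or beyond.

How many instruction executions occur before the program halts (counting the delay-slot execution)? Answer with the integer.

  step pc=0: and  $2, $3, $0  regs=(0,5,0,6,3)
  step pc=1: bne  $4, $2, L5  cond=T  regs=(0,5,0,6,3)
  step pc=2: or   $1, $2, $3  regs=(0,6,0,6,3)
  step pc=5: andi  $2, $2, 9  regs=(0,6,0,6,3)
  step pc=6: beq  $1, $4, L11  cond=F  regs=(0,6,0,6,3)
  step pc=7: slt  $1, $4, $4  regs=(0,0,0,6,3)
  step pc=8: slti  $1, $2, 14  regs=(0,1,0,6,3)
  step pc=9: sub  $3, $4, $1  regs=(0,1,0,2,3)
  step pc=10: nor  $0, $0, $4  regs=(0,1,0,2,3)

9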